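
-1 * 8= -8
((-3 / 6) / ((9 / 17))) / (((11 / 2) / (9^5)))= -111537 / 11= -10139.73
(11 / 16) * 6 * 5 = 165 / 8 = 20.62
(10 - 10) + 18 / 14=9 / 7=1.29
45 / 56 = 0.80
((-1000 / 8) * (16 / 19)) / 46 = -1000 / 437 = -2.29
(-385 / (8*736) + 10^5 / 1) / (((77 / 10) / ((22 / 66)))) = 4329.00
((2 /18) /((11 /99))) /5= 1 /5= 0.20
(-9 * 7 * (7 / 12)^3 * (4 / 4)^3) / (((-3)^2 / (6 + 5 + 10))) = -16807 / 576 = -29.18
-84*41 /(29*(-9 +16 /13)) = 44772 /2929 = 15.29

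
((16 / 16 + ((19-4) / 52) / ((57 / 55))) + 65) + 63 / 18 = 68941 / 988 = 69.78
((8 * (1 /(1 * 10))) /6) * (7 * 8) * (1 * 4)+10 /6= 473 /15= 31.53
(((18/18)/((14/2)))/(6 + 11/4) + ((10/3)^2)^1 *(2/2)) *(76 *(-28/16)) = -466184/315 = -1479.95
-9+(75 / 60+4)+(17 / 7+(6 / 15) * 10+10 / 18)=815 / 252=3.23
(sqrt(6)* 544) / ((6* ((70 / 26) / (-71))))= -251056* sqrt(6) / 105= -5856.75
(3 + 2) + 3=8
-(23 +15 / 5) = -26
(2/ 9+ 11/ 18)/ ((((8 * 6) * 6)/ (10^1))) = 25/ 864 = 0.03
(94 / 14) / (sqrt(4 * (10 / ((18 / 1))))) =4.50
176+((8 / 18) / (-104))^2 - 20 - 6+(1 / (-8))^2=150.02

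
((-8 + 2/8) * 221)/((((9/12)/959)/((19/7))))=-17833153/3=-5944384.33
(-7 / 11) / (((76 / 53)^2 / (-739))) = 14530957 / 63536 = 228.70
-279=-279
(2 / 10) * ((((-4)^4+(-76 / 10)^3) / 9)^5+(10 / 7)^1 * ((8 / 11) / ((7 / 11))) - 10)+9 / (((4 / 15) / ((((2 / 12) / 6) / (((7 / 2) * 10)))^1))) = -20194426783761326529841 / 29069824218750000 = -694686.92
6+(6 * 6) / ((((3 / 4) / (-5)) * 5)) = -42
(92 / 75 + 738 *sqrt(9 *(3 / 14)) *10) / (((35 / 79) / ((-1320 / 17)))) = -230875920 *sqrt(42) / 833 - 639584 / 2975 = -1796429.84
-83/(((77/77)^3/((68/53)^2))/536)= -205712512/2809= -73233.36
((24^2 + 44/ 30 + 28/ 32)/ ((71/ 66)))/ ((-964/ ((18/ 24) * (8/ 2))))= -2290233/ 1368880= -1.67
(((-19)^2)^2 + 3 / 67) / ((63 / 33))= 68263.40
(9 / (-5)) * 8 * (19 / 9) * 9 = -1368 / 5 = -273.60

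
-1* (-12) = 12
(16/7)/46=8/161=0.05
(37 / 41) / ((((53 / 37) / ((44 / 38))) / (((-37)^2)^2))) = 56445980998 / 41287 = 1367161.12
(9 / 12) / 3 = 1 / 4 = 0.25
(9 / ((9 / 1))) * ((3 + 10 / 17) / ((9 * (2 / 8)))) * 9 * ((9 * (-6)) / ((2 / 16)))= -105408 / 17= -6200.47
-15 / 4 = -3.75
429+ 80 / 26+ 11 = 5760 / 13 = 443.08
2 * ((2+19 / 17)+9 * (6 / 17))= 214 / 17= 12.59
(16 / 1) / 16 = 1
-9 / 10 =-0.90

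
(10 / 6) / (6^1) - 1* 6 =-103 / 18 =-5.72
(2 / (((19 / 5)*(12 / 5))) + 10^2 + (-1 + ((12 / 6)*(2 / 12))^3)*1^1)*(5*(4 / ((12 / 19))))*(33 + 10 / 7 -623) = -1048921100 / 567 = -1849949.03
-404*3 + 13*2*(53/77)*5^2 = -58874/77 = -764.60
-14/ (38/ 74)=-518/ 19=-27.26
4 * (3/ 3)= 4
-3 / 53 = -0.06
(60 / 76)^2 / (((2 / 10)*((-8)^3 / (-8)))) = 1125 / 23104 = 0.05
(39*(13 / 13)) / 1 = 39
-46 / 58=-23 / 29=-0.79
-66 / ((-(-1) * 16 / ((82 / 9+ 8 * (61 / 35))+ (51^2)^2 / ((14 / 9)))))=-30139130219 / 1680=-17939958.46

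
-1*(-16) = 16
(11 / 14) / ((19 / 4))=22 / 133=0.17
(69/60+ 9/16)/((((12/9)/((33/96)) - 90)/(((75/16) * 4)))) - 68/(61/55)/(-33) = 49431775/33285504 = 1.49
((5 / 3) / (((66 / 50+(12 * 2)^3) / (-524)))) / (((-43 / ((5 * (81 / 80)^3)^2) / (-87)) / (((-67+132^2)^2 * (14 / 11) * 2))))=-754232980644174501253539 / 285709712752640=-2639857684.14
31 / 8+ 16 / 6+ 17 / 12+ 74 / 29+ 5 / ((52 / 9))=102925 / 9048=11.38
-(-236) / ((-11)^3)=-236 / 1331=-0.18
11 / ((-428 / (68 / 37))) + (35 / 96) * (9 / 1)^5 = 2727368911 / 126688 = 21528.23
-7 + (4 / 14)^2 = -339 / 49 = -6.92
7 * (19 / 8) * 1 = 133 / 8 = 16.62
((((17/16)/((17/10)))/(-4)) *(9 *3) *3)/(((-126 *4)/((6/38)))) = 135/34048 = 0.00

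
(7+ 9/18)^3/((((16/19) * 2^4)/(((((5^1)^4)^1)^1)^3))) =15655517578125/2048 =7644295692.44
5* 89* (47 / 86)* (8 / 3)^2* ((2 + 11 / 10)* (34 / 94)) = 750448 / 387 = 1939.14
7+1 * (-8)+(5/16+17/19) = 63/304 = 0.21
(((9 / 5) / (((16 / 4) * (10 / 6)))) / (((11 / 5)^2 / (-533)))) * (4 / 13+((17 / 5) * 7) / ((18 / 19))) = -3659619 / 4840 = -756.12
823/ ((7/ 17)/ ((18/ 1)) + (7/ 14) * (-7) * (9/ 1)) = -125919/ 4816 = -26.15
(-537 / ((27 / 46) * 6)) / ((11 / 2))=-8234 / 297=-27.72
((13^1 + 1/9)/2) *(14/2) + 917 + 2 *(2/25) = 963.05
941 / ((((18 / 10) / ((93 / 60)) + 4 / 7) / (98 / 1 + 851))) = 193782953 / 376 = 515380.19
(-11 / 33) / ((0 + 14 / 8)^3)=-64 / 1029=-0.06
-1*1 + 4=3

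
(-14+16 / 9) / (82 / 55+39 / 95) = -114950 / 17883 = -6.43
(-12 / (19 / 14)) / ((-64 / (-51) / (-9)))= 9639 / 152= 63.41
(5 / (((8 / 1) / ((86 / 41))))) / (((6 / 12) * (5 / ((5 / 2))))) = 215 / 164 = 1.31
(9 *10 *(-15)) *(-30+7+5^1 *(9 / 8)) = 93825 / 4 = 23456.25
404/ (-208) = -101/ 52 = -1.94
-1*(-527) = 527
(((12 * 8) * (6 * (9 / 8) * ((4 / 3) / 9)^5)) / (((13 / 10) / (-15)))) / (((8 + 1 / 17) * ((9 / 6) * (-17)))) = 819200 / 315498807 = 0.00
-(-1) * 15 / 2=15 / 2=7.50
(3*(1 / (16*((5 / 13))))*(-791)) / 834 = -10283 / 22240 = -0.46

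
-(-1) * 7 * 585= 4095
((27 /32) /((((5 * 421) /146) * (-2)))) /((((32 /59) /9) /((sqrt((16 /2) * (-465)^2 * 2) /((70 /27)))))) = -2628015111 /7544320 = -348.34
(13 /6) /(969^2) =13 /5633766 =0.00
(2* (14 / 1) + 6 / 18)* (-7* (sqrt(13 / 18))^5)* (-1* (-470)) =-23630425* sqrt(26) / 2916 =-41320.99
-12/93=-4/31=-0.13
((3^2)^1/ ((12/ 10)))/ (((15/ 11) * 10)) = 11/ 20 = 0.55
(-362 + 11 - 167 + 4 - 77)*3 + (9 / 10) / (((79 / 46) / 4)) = -699507 / 395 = -1770.90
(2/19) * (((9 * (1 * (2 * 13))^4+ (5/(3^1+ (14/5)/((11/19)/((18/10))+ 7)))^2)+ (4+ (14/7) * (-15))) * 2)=1843907811015208/2129606811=865844.25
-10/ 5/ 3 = -2/ 3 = -0.67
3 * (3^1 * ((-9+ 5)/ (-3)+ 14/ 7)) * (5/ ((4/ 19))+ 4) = 1665/ 2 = 832.50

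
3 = 3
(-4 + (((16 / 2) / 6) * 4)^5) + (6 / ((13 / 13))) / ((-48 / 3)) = 8380103 / 1944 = 4310.75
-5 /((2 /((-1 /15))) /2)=1 /3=0.33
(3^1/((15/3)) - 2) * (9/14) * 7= -63/10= -6.30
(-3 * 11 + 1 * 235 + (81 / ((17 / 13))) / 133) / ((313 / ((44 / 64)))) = 5035525 / 11323088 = 0.44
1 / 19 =0.05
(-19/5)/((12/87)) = -551/20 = -27.55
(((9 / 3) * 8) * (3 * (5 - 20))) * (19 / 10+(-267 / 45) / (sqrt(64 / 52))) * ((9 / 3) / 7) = -6156 / 7+4806 * sqrt(13) / 7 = 1596.04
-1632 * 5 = -8160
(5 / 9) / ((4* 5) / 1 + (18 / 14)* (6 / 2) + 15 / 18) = 70 / 3111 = 0.02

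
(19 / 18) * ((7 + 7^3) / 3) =3325 / 27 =123.15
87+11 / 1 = 98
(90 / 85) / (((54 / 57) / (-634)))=-12046 / 17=-708.59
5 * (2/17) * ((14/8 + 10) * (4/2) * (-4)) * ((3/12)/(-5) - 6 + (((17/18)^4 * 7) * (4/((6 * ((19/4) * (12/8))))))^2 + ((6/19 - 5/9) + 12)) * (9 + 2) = -77854514114713523/21398395868937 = -3638.33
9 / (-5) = -9 / 5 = -1.80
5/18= 0.28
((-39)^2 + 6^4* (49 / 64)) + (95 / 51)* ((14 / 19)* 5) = 514103 / 204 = 2520.11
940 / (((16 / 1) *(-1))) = -58.75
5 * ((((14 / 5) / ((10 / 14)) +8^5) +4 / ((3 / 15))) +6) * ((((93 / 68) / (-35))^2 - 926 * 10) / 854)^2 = 563969967956332621170393387 / 29250519425607200000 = 19280682.16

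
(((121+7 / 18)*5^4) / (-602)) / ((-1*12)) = 1365625 / 130032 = 10.50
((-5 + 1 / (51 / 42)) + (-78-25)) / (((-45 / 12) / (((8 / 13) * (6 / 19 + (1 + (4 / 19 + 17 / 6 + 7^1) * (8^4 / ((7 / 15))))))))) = 45574196160 / 29393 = 1550511.90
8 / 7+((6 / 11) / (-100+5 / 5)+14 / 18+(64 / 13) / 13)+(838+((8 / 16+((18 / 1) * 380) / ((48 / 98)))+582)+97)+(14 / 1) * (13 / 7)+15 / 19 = 759368102225 / 48954906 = 15511.58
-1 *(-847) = 847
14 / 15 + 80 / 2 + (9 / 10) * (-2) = 587 / 15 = 39.13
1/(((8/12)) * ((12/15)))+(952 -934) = 159/8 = 19.88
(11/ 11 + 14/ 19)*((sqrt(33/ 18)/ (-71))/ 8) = -11*sqrt(66)/ 21584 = -0.00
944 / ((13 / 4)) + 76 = 4764 / 13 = 366.46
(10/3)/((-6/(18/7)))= -10/7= -1.43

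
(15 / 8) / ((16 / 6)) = 45 / 64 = 0.70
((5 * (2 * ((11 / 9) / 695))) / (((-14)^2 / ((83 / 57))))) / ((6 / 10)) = 4565 / 20964258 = 0.00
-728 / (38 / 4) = -1456 / 19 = -76.63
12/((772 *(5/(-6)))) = -18/965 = -0.02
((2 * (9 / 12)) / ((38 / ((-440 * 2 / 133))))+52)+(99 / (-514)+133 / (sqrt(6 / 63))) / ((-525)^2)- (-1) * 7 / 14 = 52.24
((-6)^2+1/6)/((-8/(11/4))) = -2387/192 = -12.43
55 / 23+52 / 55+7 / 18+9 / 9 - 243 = -5425507 / 22770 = -238.27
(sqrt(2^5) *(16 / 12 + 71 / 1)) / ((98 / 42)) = 124 *sqrt(2) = 175.36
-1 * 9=-9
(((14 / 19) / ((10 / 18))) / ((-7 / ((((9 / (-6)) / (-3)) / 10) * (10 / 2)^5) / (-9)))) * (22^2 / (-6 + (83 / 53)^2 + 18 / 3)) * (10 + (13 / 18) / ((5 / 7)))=75786749775 / 130891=579006.58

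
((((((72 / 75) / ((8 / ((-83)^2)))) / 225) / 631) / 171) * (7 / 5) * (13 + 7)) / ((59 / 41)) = 0.00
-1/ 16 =-0.06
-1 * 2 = -2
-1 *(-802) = 802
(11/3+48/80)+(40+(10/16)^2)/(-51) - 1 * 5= -24893/16320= -1.53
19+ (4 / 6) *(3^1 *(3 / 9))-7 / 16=923 / 48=19.23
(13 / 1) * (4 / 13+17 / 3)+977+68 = 1122.67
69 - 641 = -572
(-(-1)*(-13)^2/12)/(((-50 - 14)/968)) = -20449/96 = -213.01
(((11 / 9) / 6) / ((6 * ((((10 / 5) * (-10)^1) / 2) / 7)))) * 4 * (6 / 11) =-7 / 135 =-0.05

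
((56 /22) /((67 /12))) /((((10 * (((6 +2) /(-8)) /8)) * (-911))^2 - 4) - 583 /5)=26880 /76449361549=0.00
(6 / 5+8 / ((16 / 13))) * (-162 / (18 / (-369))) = 255717 / 10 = 25571.70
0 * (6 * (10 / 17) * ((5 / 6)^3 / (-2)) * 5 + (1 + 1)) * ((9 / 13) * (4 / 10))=0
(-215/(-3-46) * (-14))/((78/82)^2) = -722830/10647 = -67.89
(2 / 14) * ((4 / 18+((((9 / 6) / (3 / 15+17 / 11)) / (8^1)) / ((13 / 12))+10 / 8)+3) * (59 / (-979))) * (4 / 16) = -4039199 / 410522112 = -0.01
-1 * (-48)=48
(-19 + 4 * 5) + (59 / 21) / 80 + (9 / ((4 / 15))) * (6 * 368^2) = 46071246539 / 1680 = 27423361.04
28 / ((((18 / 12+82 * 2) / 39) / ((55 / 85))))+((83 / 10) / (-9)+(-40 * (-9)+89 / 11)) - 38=1857493639 / 5570730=333.44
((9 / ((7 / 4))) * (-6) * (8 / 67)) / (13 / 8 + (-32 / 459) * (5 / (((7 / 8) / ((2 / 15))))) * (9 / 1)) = -2115072 / 658409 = -3.21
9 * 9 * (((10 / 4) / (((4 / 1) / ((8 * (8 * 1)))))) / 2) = 1620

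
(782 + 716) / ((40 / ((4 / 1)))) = 749 / 5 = 149.80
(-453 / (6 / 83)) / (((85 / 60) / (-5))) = 375990 / 17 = 22117.06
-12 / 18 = -2 / 3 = -0.67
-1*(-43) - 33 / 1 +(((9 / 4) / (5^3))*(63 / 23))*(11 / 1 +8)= 125773 / 11500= 10.94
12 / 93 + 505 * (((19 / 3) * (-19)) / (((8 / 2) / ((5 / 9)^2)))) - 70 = -143391727 / 30132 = -4758.79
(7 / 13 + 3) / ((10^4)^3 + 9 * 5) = 46 / 13000000000585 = 0.00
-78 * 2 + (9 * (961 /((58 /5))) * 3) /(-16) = -274503 /928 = -295.80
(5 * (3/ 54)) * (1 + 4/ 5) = 0.50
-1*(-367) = 367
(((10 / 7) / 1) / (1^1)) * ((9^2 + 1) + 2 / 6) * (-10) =-24700 / 21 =-1176.19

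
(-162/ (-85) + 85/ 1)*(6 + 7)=96031/ 85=1129.78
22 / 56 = 11 / 28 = 0.39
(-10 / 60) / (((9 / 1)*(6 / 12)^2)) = -0.07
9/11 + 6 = 75/11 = 6.82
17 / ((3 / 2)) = 34 / 3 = 11.33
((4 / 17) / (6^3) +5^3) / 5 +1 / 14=402776 / 16065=25.07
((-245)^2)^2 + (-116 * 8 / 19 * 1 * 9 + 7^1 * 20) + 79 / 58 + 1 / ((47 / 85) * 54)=2519286285516385 / 699219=3603000326.82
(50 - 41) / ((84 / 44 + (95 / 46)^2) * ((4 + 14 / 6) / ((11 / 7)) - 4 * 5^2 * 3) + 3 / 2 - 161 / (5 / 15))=-6912972 / 1773469339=-0.00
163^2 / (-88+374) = 26569 / 286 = 92.90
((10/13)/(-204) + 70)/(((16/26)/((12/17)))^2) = 3619785/39304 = 92.10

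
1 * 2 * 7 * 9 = 126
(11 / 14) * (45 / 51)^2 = 2475 / 4046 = 0.61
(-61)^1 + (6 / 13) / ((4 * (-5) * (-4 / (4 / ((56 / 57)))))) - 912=-7083269 / 7280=-972.98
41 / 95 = 0.43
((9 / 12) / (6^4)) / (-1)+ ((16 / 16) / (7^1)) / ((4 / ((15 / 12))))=0.04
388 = 388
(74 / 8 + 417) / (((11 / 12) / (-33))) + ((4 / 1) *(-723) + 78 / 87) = -528847 / 29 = -18236.10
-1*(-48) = 48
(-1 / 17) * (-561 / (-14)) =-33 / 14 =-2.36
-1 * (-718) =718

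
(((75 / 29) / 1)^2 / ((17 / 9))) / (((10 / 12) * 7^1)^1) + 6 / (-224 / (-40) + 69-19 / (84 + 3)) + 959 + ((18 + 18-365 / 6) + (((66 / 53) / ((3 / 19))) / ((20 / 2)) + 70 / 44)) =937.23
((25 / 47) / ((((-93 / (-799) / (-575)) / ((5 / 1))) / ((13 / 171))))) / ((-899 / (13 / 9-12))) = -79421875 / 6772167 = -11.73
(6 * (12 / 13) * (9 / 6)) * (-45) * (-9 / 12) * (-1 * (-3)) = 10935 / 13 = 841.15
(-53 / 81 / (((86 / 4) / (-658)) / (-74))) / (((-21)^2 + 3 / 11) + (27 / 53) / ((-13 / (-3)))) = -39117886808 / 11651669451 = -3.36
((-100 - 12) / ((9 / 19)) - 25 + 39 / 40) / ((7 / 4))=-93769 / 630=-148.84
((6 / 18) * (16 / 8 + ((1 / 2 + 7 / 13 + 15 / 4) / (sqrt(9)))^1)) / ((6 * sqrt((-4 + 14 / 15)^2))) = 935 / 14352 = 0.07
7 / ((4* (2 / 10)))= 35 / 4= 8.75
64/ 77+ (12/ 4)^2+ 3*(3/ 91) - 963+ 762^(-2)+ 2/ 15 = -395621595137/ 415160460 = -952.94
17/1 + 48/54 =17.89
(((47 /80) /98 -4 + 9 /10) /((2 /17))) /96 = -412369 /1505280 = -0.27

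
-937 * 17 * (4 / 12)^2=-15929 / 9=-1769.89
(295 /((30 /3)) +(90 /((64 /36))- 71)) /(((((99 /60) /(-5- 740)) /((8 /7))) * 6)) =-543850 /693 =-784.78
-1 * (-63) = 63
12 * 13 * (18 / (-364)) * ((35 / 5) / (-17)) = 54 / 17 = 3.18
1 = 1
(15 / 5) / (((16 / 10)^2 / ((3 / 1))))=3.52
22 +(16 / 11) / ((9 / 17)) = 2450 / 99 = 24.75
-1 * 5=-5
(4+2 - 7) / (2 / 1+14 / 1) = -1 / 16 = -0.06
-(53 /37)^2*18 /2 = -25281 /1369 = -18.47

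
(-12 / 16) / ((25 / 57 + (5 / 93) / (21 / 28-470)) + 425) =-3316659 / 1881379160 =-0.00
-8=-8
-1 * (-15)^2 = -225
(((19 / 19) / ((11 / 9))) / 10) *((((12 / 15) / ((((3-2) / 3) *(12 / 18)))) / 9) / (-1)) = -9 / 275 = -0.03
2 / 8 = 1 / 4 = 0.25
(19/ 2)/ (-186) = -19/ 372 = -0.05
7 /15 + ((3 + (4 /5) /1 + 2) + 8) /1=214 /15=14.27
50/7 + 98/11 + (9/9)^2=1313/77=17.05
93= 93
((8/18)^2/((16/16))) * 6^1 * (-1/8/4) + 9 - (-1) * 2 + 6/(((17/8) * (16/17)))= 377/27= 13.96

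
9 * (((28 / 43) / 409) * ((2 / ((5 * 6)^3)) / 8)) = 7 / 52761000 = 0.00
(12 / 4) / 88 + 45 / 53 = 0.88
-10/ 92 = -5/ 46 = -0.11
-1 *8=-8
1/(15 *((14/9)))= 3/70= 0.04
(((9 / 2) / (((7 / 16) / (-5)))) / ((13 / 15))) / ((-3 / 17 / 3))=91800 / 91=1008.79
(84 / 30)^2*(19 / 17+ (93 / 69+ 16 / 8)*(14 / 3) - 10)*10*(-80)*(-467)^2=-10815623222656 / 1173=-9220480155.72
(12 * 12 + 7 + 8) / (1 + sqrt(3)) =-159 / 2 + 159 * sqrt(3) / 2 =58.20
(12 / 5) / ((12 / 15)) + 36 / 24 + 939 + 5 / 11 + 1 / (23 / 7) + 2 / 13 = 6212347 / 6578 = 944.41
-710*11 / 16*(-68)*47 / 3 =3120095 / 6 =520015.83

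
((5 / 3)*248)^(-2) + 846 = 1300809609 / 1537600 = 846.00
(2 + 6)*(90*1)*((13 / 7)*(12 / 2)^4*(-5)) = -60652800 / 7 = -8664685.71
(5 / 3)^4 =625 / 81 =7.72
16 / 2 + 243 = 251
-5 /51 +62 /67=2827 /3417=0.83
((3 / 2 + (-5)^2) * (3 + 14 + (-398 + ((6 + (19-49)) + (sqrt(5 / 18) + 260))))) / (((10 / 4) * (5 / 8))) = -12296 / 5 + 212 * sqrt(10) / 75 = -2450.26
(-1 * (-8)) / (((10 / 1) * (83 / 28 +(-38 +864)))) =112 / 116055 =0.00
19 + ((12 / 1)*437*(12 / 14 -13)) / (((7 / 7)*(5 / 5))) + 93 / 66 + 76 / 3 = -29397707 / 462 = -63631.40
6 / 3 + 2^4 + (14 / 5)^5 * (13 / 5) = 7272962 / 15625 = 465.47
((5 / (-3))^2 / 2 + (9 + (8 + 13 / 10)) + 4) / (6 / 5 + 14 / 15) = 533 / 48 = 11.10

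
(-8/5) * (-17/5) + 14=486/25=19.44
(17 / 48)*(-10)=-85 / 24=-3.54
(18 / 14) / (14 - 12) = 9 / 14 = 0.64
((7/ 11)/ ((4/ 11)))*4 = 7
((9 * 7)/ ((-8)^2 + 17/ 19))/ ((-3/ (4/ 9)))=-532/ 3699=-0.14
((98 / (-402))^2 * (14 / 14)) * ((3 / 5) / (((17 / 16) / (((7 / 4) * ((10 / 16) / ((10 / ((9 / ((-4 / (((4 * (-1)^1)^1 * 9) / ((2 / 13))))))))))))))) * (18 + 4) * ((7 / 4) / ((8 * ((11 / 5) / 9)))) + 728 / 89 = 40188284591 / 869357696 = 46.23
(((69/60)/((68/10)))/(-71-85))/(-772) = 23/16378752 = 0.00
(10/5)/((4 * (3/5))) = 5/6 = 0.83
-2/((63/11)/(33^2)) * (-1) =2662/7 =380.29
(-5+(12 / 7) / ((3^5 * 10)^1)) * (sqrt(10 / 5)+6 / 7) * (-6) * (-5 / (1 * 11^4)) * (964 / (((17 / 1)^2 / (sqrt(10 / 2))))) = -27325544 * sqrt(10) / 799706061 - 54651088 * sqrt(5) / 1865980809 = -0.17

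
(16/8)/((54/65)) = 65/27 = 2.41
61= 61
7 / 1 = 7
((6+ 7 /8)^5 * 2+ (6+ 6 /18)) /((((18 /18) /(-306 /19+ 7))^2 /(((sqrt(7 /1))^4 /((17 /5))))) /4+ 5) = 11073439184246705 /1802136416256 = 6144.62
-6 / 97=-0.06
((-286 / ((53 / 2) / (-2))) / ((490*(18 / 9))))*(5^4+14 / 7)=13.81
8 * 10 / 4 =20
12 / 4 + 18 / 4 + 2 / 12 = 23 / 3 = 7.67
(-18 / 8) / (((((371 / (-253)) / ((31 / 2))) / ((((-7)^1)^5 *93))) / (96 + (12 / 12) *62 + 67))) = -3546356172975 / 424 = -8364047577.77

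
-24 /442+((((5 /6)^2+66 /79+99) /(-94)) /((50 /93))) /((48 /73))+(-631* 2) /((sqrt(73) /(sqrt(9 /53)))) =-3786* sqrt(3869) /3869-145555092161 /47265004800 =-63.95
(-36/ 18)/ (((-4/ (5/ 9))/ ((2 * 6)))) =10/ 3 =3.33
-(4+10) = -14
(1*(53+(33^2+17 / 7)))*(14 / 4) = 8011 / 2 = 4005.50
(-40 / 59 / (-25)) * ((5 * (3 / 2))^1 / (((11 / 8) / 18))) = 1728 / 649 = 2.66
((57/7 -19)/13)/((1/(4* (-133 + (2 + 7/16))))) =39691/91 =436.16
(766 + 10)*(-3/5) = -2328/5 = -465.60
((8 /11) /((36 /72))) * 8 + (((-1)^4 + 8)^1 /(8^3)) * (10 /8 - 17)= 11.36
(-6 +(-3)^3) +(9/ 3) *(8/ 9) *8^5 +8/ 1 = 262069/ 3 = 87356.33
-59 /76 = -0.78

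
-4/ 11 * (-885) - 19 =3331/ 11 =302.82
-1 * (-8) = 8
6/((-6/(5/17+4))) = -4.29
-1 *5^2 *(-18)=450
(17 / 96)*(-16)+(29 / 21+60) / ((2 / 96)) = 123625 / 42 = 2943.45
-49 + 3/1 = -46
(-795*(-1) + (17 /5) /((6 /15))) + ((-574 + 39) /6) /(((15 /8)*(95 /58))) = 774.47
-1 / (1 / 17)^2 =-289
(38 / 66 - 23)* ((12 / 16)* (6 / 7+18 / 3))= -8880 / 77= -115.32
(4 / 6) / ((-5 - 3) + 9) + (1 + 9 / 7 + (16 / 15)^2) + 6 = 15892 / 1575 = 10.09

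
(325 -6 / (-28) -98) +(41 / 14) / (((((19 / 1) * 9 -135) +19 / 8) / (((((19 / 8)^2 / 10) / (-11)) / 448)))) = 385001759279 / 1694443520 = 227.21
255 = 255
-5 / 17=-0.29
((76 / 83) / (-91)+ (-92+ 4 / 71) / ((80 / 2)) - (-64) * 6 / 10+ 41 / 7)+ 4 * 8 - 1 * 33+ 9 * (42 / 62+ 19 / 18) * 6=1597452079 / 11874395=134.53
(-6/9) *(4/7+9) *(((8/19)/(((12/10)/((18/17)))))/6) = -2680/6783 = -0.40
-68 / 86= -34 / 43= -0.79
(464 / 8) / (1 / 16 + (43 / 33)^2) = 1010592 / 30673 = 32.95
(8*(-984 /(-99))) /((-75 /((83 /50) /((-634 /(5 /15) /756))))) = 1524544 /2179375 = 0.70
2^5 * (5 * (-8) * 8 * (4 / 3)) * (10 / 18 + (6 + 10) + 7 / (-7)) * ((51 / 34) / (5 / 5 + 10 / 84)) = -40140800 / 141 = -284686.52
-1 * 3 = -3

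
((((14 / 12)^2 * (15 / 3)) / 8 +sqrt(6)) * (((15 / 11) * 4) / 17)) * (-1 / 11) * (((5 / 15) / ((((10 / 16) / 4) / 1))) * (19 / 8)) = -304 * sqrt(6) / 2057- 4655 / 37026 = -0.49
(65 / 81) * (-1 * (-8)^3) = 33280 / 81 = 410.86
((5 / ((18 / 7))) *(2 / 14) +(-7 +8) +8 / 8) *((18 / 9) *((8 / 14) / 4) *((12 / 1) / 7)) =1.12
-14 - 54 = -68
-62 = -62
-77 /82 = -0.94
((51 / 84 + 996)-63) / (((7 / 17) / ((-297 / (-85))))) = 7763877 / 980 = 7922.32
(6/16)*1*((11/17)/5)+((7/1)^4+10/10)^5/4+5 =13592956801568648873/680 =19989642355248013.05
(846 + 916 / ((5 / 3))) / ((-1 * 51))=-2326 / 85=-27.36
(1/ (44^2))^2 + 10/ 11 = 3407361/ 3748096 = 0.91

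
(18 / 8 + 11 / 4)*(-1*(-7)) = 35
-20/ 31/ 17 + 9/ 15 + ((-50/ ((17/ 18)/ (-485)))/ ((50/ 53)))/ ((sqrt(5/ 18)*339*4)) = 1481/ 2635 + 46269*sqrt(10)/ 3842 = 38.65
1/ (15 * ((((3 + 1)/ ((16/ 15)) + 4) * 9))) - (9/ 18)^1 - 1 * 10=-87877/ 8370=-10.50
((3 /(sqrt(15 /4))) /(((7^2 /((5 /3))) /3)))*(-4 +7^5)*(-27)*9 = -8166258*sqrt(15) /49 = -645464.92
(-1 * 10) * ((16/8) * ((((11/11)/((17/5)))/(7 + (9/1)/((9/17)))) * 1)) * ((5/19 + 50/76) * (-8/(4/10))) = 4375/969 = 4.51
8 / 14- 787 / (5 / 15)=-16523 / 7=-2360.43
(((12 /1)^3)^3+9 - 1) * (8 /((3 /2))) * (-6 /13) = -165112971520 /13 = -12700997809.23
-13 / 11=-1.18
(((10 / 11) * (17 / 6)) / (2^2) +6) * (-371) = -325367 / 132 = -2464.90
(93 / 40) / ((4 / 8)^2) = 93 / 10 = 9.30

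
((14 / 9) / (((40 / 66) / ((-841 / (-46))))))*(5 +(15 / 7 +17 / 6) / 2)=351.38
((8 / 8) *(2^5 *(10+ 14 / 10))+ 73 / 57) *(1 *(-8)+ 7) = -104333 / 285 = -366.08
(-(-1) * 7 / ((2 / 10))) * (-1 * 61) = -2135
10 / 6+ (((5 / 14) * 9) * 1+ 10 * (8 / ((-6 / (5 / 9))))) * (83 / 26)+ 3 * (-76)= -2355959 / 9828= -239.72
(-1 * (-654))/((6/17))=1853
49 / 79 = 0.62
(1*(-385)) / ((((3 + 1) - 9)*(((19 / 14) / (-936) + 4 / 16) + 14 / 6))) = 1009008 / 33833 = 29.82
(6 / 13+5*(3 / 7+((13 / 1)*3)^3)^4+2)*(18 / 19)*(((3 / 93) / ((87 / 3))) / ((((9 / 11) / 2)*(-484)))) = -1932383639308470855363872 / 5864641783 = -329497301081529.82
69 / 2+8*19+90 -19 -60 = 395 / 2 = 197.50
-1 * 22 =-22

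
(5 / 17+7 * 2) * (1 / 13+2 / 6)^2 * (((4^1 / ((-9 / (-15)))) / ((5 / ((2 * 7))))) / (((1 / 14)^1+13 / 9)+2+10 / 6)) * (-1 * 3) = -48771072 / 1876069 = -26.00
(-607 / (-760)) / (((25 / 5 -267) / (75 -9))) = -20031 / 99560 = -0.20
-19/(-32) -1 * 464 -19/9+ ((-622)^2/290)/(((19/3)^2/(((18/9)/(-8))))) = -7143192221/15075360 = -473.83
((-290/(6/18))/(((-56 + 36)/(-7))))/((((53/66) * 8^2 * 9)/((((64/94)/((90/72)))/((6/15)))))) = -2233/2491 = -0.90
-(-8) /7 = 8 /7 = 1.14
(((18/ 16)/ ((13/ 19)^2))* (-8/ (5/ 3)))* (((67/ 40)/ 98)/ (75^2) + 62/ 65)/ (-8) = 296114803293/ 215306000000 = 1.38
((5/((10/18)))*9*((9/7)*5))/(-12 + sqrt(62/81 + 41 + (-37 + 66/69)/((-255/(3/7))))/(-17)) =-500435846325/11521087064 + 557685*sqrt(39655284515)/80647609448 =-42.06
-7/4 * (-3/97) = 21/388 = 0.05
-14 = -14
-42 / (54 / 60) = -140 / 3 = -46.67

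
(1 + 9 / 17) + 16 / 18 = 370 / 153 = 2.42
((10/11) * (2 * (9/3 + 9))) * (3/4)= 180/11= 16.36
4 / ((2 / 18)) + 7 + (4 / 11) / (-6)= 1417 / 33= 42.94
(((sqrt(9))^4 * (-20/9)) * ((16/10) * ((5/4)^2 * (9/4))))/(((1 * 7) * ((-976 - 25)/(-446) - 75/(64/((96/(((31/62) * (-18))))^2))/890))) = -120570525/1745989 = -69.06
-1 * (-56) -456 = -400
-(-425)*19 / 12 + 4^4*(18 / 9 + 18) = 69515 / 12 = 5792.92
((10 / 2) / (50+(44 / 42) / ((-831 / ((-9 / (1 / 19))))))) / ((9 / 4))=9695 / 219078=0.04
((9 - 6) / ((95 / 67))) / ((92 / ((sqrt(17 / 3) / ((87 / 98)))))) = 3283 * sqrt(51) / 380190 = 0.06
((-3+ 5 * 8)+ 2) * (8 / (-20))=-78 / 5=-15.60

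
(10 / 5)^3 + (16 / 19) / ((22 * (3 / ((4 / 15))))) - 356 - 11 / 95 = -3273997 / 9405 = -348.11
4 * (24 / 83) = 96 / 83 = 1.16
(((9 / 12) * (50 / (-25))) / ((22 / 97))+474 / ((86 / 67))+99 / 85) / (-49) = -58511163 / 7880180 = -7.43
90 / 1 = 90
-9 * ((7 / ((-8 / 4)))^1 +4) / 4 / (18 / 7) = -7 / 16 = -0.44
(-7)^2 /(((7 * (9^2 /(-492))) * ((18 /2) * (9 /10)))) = -11480 /2187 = -5.25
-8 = -8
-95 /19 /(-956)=5 /956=0.01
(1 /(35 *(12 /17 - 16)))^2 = 289 /82810000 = 0.00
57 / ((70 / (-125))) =-1425 / 14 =-101.79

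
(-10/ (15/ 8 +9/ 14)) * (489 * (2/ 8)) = -22820/ 47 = -485.53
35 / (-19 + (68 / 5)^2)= 875 / 4149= 0.21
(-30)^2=900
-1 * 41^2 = -1681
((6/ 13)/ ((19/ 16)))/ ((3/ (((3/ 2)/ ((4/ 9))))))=108/ 247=0.44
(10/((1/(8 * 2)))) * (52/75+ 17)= 42464/15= 2830.93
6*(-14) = -84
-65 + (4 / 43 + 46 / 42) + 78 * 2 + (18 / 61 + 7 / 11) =56422441 / 605913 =93.12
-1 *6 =-6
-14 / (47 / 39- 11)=273 / 191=1.43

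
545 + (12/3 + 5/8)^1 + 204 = 6029/8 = 753.62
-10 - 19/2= -39/2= -19.50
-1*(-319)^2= -101761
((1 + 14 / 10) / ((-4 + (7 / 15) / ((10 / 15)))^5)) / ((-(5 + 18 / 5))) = 400000 / 560940633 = 0.00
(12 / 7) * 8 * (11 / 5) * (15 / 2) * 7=1584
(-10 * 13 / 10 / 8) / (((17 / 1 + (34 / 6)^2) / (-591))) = 5319 / 272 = 19.56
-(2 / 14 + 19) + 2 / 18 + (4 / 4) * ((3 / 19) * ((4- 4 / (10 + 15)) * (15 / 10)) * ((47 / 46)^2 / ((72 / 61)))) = -577089889 / 31660650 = -18.23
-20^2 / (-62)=200 / 31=6.45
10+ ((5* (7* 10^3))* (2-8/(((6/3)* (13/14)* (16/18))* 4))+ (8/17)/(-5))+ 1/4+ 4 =27610.31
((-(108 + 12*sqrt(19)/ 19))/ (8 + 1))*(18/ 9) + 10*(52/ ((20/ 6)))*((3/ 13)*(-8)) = -312 - 8*sqrt(19)/ 57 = -312.61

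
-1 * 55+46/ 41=-53.88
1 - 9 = -8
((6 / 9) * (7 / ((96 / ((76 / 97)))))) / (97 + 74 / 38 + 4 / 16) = 361 / 940221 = 0.00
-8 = -8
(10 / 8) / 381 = 5 / 1524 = 0.00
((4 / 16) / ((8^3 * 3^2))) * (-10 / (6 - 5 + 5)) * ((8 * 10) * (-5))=125 / 3456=0.04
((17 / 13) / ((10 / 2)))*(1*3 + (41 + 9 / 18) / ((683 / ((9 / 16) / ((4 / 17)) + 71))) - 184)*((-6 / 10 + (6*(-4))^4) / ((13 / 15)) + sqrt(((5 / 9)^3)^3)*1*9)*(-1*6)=3644113625*sqrt(5) / 46028736 + 3917248308078633 / 36936640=106053361.84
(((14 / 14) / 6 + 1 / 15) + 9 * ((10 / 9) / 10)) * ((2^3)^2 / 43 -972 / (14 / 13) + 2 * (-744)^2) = 6159712751 / 4515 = 1364277.46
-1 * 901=-901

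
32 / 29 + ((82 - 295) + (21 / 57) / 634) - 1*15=-79262477 / 349334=-226.90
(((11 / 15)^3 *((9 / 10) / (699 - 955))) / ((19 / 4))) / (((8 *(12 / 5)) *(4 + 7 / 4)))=-1331 / 503424000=-0.00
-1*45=-45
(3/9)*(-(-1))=1/3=0.33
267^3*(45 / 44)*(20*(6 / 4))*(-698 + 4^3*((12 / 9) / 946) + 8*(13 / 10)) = -2089044024362235 / 5203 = -401507596456.32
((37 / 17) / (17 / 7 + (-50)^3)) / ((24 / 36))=-259 / 9916474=-0.00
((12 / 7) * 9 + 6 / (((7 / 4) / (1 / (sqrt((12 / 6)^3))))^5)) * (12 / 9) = 32 * sqrt(2) / 16807 + 144 / 7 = 20.57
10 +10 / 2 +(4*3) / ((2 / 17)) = 117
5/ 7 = 0.71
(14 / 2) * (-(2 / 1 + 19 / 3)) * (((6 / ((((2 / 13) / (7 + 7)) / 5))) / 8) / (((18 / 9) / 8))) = -79625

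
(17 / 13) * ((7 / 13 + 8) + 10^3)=222887 / 169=1318.86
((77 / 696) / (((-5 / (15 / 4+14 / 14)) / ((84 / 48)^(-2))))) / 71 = -209 / 432390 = -0.00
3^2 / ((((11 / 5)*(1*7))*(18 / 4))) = 10 / 77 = 0.13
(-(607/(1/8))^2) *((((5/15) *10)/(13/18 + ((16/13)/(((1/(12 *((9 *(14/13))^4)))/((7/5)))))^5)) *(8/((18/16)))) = -0.00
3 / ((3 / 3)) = 3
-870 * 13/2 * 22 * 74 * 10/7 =-92063400/7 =-13151914.29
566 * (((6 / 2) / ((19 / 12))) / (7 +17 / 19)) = 3396 / 25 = 135.84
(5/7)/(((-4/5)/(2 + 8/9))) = -325/126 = -2.58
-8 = -8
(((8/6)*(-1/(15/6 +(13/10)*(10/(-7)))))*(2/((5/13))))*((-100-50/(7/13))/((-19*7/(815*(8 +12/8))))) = -847600/7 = -121085.71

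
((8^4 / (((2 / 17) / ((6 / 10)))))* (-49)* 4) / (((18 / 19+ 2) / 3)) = -20837376 / 5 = -4167475.20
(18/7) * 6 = 108/7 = 15.43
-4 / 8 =-1 / 2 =-0.50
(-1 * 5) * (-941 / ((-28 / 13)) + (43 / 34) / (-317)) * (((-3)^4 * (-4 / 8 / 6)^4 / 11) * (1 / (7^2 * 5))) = -65923035 / 20820681728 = -0.00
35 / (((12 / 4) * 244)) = 0.05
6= 6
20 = 20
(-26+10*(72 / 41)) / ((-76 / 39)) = 6747 / 1558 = 4.33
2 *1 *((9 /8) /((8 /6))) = 27 /16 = 1.69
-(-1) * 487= 487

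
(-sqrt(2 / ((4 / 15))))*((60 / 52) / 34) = -15*sqrt(30) / 884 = -0.09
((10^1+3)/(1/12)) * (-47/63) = -116.38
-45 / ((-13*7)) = 45 / 91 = 0.49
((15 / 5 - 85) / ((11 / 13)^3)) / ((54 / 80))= -7206160 / 35937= -200.52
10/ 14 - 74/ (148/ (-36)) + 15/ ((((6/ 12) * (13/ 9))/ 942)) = 1782083/ 91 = 19583.33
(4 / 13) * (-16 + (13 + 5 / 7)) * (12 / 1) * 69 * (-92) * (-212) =-1033555968 / 91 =-11357757.89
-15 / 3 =-5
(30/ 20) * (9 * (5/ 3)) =45/ 2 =22.50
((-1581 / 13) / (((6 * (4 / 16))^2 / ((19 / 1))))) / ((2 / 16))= -320416 / 39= -8215.79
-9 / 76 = -0.12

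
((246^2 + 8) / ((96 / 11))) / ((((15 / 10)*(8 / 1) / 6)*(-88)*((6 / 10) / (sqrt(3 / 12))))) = -75655 / 2304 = -32.84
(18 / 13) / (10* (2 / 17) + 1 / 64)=1.16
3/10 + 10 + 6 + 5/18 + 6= 1016/45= 22.58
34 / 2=17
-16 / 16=-1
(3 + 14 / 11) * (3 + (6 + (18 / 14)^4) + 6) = 2001072 / 26411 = 75.77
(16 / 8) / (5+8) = 2 / 13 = 0.15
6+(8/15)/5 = 458/75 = 6.11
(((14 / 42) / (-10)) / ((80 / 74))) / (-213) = 37 / 255600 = 0.00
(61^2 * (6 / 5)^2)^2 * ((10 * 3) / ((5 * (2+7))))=11962806624 / 625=19140490.60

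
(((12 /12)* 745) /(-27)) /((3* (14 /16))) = -5960 /567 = -10.51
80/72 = 10/9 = 1.11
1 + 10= 11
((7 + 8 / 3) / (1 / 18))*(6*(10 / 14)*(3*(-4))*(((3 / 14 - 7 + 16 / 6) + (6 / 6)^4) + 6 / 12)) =1148400 / 49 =23436.73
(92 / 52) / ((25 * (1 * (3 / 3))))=23 / 325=0.07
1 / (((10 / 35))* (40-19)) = 1 / 6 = 0.17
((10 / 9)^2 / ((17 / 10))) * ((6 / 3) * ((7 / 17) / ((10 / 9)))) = 1400 / 2601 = 0.54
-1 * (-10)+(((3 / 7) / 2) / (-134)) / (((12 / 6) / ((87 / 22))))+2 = 990267 / 82544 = 12.00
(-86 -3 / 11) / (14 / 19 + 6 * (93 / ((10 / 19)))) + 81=80.92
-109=-109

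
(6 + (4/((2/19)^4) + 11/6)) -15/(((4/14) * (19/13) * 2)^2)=564313663/17328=32566.58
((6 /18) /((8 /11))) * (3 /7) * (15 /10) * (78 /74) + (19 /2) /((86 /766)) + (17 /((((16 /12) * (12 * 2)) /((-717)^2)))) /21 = 4665121631 /356384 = 13090.15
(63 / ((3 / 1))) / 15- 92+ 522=2157 / 5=431.40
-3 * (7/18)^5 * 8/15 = -16807/1180980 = -0.01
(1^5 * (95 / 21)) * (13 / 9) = 1235 / 189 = 6.53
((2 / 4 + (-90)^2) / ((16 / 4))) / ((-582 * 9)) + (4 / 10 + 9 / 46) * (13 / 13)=1007309 / 4818960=0.21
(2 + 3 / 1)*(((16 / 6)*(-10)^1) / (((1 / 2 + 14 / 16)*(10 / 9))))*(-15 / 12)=1200 / 11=109.09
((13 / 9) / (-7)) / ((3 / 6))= -26 / 63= -0.41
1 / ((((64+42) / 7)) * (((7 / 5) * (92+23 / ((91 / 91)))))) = 1 / 2438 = 0.00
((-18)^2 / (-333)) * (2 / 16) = -9 / 74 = -0.12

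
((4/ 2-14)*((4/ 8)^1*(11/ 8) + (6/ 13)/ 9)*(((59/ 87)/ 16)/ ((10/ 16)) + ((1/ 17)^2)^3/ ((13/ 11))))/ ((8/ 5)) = -8534735021773/ 22713259328448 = -0.38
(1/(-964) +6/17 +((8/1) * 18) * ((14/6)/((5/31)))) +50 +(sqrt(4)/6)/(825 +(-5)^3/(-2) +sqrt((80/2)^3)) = 12145147841549/5692453740 - 64 * sqrt(10)/1736775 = 2133.55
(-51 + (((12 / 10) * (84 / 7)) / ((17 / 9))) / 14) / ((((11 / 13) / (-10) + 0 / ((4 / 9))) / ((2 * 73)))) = 113959716 / 1309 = 87058.61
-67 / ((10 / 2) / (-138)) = 9246 / 5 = 1849.20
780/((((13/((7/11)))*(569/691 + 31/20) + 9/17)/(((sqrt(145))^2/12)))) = 15500166500/80609891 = 192.29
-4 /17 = -0.24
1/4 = 0.25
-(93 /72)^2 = -961 /576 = -1.67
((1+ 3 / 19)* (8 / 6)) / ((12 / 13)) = 286 / 171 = 1.67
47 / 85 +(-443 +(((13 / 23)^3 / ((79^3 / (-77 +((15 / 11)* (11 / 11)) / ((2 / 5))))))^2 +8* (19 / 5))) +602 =281215900976343280784776381 / 1480450364356358806972660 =189.95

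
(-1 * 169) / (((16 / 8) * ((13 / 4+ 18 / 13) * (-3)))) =4394 / 723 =6.08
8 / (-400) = -1 / 50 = -0.02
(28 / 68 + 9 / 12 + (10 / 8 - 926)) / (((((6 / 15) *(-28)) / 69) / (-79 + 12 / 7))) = -418644735 / 952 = -439752.87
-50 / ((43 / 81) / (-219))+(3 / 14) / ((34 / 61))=422196069 / 20468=20627.13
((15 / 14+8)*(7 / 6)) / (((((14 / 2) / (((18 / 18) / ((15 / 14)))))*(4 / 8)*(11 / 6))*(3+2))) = 254 / 825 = 0.31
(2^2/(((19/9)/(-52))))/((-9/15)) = 3120/19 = 164.21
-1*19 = -19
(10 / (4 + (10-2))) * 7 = 35 / 6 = 5.83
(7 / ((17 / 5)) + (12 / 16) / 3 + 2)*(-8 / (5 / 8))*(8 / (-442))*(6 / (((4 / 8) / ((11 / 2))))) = 65.88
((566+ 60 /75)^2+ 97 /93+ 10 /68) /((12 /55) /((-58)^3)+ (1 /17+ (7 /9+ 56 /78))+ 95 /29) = 37959144155862501 /570741171895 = 66508.51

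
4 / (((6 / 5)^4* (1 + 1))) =625 / 648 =0.96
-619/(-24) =619/24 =25.79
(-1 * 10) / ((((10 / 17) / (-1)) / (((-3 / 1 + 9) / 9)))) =34 / 3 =11.33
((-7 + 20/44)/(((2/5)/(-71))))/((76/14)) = 44730/209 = 214.02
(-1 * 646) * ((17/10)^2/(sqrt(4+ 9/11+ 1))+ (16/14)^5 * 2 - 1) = -31478934/16807 - 93347 * sqrt(11)/400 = -2646.96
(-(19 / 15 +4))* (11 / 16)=-869 / 240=-3.62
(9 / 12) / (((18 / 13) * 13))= 1 / 24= 0.04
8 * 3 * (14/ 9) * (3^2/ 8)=42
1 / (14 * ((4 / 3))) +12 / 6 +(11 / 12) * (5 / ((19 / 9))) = 4495 / 1064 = 4.22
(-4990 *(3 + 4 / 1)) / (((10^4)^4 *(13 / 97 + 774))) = -338821 / 75091000000000000000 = -0.00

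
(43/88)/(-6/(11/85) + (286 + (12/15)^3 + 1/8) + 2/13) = 69875/34381091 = 0.00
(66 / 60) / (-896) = -11 / 8960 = -0.00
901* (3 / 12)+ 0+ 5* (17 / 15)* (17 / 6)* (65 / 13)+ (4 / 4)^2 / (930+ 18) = 217231 / 711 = 305.53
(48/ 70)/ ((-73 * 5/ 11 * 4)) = -66/ 12775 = -0.01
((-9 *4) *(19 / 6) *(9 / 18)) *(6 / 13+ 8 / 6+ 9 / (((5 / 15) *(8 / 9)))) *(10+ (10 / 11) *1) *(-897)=197377605 / 11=17943418.64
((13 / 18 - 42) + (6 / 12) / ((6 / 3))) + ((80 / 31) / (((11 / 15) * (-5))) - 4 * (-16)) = 273367 / 12276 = 22.27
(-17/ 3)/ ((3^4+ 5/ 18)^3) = -33048/ 3131359847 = -0.00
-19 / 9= -2.11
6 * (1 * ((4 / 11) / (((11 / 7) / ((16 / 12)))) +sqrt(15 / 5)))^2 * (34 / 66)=7616 * sqrt(3) / 3993 +13866934 / 1449459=12.87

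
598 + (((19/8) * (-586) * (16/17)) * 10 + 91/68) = -12499.49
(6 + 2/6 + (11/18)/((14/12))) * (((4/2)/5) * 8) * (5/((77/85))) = 65280/539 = 121.11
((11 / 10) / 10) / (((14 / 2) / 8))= 22 / 175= 0.13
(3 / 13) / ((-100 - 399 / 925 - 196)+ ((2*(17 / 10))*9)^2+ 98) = 925 / 2957864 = 0.00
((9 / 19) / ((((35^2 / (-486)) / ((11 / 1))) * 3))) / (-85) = 16038 / 1978375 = 0.01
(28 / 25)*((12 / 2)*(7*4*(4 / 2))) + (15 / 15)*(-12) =9108 / 25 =364.32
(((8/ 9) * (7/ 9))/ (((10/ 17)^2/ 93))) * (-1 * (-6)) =250852/ 225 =1114.90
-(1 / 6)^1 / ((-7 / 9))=3 / 14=0.21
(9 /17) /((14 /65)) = 585 /238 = 2.46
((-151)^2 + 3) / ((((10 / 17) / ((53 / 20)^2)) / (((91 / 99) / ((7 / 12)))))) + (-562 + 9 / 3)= 3534506339 / 8250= 428425.01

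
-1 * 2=-2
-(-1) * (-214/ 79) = -214/ 79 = -2.71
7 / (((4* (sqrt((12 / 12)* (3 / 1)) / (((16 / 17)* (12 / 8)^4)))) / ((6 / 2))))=14.44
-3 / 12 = -1 / 4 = -0.25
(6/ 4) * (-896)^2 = 1204224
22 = 22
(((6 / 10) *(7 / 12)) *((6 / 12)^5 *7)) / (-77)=-7 / 7040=-0.00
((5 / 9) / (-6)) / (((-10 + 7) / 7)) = 35 / 162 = 0.22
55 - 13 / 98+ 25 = 7827 / 98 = 79.87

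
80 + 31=111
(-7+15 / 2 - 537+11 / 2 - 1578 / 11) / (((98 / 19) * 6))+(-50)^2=5343013 / 2156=2478.21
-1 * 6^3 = -216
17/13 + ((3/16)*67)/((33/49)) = 45671/2288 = 19.96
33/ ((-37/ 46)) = -1518/ 37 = -41.03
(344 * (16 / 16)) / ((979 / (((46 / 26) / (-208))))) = -989 / 330902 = -0.00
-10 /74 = -5 /37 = -0.14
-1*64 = -64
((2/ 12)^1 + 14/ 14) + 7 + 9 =103/ 6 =17.17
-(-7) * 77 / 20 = 539 / 20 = 26.95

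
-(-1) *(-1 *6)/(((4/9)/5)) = -135/2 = -67.50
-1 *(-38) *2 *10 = 760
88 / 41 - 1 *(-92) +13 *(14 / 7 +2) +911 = 43343 / 41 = 1057.15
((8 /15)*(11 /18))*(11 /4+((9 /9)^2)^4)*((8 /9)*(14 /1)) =1232 /81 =15.21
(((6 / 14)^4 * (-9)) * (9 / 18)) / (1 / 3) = -0.46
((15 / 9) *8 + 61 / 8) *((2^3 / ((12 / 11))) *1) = 5533 / 36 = 153.69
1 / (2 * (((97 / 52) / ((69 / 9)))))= 2.05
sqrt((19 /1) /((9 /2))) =sqrt(38) /3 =2.05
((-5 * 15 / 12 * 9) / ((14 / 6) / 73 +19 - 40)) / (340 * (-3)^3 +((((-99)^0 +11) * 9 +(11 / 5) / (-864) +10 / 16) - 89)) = -0.00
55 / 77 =5 / 7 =0.71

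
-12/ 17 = -0.71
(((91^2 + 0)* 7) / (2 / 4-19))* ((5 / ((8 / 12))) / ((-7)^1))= 124215 / 37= 3357.16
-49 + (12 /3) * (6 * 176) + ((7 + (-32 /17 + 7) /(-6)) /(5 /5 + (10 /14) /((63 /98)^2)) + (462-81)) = 34250713 /7514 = 4558.25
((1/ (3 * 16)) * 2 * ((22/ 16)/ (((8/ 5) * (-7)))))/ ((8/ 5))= -275/ 86016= -0.00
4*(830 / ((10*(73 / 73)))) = 332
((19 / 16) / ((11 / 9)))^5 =146211169851 / 168874213376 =0.87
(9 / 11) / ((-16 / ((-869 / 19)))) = 711 / 304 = 2.34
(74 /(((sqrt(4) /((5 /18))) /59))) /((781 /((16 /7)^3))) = 22353920 /2410947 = 9.27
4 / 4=1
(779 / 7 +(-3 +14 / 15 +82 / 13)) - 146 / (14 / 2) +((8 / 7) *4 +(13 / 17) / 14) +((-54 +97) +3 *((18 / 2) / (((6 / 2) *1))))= 7021631 / 46410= 151.30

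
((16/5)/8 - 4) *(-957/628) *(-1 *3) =-25839/1570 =-16.46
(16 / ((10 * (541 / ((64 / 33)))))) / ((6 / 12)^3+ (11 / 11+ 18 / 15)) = 4096 / 1660329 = 0.00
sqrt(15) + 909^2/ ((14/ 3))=sqrt(15) + 2478843/ 14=177064.09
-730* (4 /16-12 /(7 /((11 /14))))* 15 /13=1177125 /1274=923.96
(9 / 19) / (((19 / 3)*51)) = 9 / 6137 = 0.00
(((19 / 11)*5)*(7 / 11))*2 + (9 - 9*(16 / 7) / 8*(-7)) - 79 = -4962 / 121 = -41.01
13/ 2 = 6.50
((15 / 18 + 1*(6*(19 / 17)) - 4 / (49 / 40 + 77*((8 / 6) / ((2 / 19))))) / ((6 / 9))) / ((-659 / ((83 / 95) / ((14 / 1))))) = -7475630969 / 6984340512520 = -0.00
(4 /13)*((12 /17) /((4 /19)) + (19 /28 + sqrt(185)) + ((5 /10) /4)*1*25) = 6813 /3094 + 4*sqrt(185) /13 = 6.39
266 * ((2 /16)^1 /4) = 133 /16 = 8.31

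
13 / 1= 13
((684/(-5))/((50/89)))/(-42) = 5073/875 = 5.80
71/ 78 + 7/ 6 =27/ 13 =2.08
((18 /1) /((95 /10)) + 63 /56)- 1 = 307 /152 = 2.02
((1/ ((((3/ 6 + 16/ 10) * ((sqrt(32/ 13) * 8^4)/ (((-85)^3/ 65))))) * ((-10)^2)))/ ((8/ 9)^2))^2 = 439907195025/ 5603111255146496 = 0.00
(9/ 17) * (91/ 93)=273/ 527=0.52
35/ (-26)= -35/ 26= -1.35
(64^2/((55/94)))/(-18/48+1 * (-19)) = -3080192/8525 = -361.31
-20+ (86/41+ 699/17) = 23.22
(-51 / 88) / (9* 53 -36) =-17 / 12936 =-0.00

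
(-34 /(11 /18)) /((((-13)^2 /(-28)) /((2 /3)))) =11424 /1859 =6.15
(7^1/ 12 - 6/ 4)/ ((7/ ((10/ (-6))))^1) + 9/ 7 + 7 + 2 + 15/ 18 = 2857/ 252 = 11.34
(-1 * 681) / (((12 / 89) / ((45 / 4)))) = -909135 / 16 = -56820.94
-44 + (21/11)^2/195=-345913/7865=-43.98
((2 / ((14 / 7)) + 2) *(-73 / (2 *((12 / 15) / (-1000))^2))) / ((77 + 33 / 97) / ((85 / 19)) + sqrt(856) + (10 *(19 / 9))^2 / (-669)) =141922482477230493298828125 / 28930976832841592069 - 17076849178580192373046875 *sqrt(214) / 28930976832841592069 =-3729230.61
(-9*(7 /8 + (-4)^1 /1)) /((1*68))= 225 /544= 0.41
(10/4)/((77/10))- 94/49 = -859/539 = -1.59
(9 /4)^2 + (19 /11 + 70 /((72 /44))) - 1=76931 /1584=48.57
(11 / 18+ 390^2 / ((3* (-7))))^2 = 832698225529 / 15876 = 52450127.58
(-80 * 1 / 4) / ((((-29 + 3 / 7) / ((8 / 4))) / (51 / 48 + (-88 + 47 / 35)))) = -47933 / 400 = -119.83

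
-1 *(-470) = 470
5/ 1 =5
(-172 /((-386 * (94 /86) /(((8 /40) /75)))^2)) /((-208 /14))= 556549 /1203389474625000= 0.00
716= 716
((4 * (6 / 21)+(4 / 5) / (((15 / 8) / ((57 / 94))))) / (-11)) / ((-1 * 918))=524 / 3775275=0.00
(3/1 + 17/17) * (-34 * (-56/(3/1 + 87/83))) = 5644/3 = 1881.33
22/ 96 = 11/ 48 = 0.23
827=827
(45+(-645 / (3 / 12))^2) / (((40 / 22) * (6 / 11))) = 53695323 / 8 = 6711915.38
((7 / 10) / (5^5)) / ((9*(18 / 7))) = 49 / 5062500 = 0.00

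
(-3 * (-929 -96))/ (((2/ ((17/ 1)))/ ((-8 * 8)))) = -1672800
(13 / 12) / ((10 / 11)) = 143 / 120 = 1.19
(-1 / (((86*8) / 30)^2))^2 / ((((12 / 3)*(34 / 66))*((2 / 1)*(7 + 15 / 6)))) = 1670625 / 18092404293632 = 0.00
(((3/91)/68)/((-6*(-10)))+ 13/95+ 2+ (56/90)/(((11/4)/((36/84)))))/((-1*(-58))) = 0.04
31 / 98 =0.32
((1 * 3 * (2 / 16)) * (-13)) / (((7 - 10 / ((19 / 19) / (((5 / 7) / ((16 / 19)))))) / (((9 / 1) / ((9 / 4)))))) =1092 / 83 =13.16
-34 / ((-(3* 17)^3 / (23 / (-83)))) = -46 / 647649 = -0.00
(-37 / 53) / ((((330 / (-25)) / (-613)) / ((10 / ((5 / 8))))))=-518.72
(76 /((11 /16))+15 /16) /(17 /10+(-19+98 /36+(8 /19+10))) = -16775955 /625504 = -26.82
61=61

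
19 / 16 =1.19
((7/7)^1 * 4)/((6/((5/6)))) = 5/9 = 0.56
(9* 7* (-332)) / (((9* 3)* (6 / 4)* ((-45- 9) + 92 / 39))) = 10.00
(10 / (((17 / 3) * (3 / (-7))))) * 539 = -37730 / 17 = -2219.41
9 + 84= 93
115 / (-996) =-115 / 996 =-0.12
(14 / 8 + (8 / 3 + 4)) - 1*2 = 77 / 12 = 6.42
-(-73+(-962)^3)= 890277201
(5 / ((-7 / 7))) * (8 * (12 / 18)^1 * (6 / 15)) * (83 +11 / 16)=-892.67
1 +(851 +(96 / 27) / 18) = 69028 / 81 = 852.20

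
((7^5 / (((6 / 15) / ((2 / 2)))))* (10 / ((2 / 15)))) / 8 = 6302625 / 16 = 393914.06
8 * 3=24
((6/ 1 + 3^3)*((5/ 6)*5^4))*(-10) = -171875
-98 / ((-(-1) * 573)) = -98 / 573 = -0.17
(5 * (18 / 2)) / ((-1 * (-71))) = 45 / 71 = 0.63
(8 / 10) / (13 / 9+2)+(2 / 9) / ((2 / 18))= 346 / 155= 2.23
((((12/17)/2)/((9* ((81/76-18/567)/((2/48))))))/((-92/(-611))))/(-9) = -0.00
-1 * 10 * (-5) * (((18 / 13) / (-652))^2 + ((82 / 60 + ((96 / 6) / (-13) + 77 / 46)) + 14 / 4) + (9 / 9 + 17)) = 722187273055 / 619642218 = 1165.49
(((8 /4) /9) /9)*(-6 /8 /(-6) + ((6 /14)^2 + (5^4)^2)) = 51041707 /5292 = 9645.07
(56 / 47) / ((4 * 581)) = 2 / 3901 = 0.00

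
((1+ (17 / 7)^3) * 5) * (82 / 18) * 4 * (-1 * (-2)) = 957760 / 343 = 2792.30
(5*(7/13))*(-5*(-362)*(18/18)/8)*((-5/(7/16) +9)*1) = -76925/52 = -1479.33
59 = 59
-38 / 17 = -2.24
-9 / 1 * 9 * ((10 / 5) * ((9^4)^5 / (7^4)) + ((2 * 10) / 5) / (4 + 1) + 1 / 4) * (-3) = 118172508262033360198023 / 48020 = 2460901879675830074.93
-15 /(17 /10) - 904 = -15518 /17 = -912.82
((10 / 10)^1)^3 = 1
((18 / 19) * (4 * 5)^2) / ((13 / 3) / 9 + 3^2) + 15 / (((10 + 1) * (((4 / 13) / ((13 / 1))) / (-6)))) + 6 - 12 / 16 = -502377 / 1672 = -300.46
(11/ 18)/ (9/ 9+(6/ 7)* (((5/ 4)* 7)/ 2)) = 22/ 171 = 0.13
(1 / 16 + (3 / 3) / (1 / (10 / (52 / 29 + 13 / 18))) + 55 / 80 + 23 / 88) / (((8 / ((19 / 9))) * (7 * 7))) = 10948123 / 407639232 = 0.03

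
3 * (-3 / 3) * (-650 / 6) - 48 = 277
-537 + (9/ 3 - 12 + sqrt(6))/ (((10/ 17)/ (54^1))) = -6816/ 5 + 459 * sqrt(6)/ 5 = -1138.34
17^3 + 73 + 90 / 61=304236 / 61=4987.48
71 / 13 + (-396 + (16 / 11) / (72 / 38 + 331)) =-353228323 / 904475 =-390.53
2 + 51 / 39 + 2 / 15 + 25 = 5546 / 195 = 28.44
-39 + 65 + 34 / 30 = 407 / 15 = 27.13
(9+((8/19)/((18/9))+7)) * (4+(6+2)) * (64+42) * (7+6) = 5093088/19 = 268057.26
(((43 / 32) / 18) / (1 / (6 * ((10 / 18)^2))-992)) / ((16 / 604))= -162325 / 57108096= -0.00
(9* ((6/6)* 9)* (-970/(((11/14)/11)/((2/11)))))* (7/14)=-1099980/11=-99998.18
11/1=11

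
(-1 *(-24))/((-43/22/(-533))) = 6544.74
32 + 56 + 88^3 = 681560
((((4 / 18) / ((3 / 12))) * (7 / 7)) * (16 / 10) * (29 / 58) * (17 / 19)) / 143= 544 / 122265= 0.00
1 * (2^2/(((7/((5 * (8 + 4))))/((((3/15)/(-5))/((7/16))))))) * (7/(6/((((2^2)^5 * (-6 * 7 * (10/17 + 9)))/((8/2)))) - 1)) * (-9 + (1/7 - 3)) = -886636544/3407985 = -260.16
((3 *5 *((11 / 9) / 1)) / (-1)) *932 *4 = -205040 / 3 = -68346.67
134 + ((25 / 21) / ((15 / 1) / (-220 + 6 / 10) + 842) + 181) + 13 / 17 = 104115934297 / 329724843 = 315.77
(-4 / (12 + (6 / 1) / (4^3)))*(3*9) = -384 / 43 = -8.93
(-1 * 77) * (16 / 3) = -1232 / 3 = -410.67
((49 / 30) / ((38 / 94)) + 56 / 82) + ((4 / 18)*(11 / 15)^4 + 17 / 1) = 21.79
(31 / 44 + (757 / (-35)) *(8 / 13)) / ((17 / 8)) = -504718 / 85085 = -5.93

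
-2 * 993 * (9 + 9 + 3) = -41706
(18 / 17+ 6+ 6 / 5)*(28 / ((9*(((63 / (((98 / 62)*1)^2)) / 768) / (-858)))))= -54846984192 / 81685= -671444.99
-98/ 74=-49/ 37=-1.32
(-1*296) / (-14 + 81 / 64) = 18944 / 815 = 23.24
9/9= 1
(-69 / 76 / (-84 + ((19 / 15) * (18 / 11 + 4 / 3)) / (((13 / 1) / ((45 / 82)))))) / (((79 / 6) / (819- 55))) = 463610862 / 737833061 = 0.63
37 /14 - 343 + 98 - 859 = -15419 /14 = -1101.36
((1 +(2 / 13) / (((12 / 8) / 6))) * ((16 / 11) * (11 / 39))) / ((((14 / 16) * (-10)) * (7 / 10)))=-128 / 1183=-0.11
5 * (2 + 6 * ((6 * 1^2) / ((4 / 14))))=640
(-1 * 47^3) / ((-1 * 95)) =103823 / 95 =1092.87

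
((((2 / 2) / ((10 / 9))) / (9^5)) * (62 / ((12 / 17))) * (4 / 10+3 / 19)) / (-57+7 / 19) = -27931 / 2117890800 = -0.00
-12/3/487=-0.01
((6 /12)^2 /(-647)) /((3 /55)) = -55 /7764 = -0.01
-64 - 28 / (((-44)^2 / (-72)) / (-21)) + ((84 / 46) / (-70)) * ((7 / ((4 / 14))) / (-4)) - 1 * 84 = -169.71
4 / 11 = 0.36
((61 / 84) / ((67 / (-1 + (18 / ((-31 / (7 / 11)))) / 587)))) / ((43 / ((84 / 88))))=-12217873 / 50747939176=-0.00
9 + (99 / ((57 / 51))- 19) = 1493 / 19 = 78.58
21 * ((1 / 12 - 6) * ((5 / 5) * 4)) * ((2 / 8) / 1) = -497 / 4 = -124.25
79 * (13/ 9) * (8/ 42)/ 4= 1027/ 189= 5.43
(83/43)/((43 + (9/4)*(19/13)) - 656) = -4316/1363315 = -0.00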